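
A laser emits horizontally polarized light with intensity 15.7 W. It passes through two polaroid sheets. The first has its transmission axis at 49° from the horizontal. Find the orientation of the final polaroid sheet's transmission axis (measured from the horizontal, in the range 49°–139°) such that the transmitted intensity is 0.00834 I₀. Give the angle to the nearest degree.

By Malus's law, I₁ = I₀ cos²(49° − 0°) = I₀ cos²(49°) = 0.4304 I₀.
Need I₂/I₀ = 0.00834, so cos²(θ − 49°) = 0.00834 / 0.4304 = 0.01938.
θ − 49° = arccos(√0.01938) = 82.0°, giving θ ≈ 49 + 82.0 = 131.0°.

θ ≈ 131°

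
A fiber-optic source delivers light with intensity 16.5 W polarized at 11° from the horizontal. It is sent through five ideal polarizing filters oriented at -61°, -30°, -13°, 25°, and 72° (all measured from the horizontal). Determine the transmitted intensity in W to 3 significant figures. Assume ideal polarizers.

I₁ = 16.5 W · cos²(72°) = 1.576 W.
I₂ = I₁ · cos²(31°) = 1.576 · 0.7347 = 1.158 W.
I₃ = I₂ · cos²(17°) = 1.158 · 0.9145 = 1.059 W.
I₄ = I₃ · cos²(38°) = 1.059 · 0.621 = 0.6574 W.
I₅ = I₄ · cos²(47°) = 0.6574 · 0.4651 = 0.3058 W.

I ≈ 0.306 W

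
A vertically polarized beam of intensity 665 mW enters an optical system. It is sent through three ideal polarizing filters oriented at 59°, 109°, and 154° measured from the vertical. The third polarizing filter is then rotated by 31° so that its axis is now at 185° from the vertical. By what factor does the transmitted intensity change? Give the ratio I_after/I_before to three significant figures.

I_new/I_old ≈ 0.117

Before rotation:
By Malus's law, I₁ = I₀ cos²(59° − 0°) = I₀ cos²(59°) = 0.2653 I₀.
I₂ = I₁ cos²(109° − 59°) = 0.2653 I₀ · cos²(50°) = 0.1096 I₀.
I₃ = I₂ cos²(154° − 109°) = 0.1096 I₀ · cos²(45°) = 0.0548 I₀.
After rotation:
I₁ = I₀ cos²(59° − 0°) = I₀ cos²(59°) = 0.2653 I₀.
I₂ = I₁ cos²(109° − 59°) = 0.2653 I₀ · cos²(50°) = 0.1096 I₀.
I₃ = I₂ cos²(185° − 109°) = 0.1096 I₀ · cos²(76°) = 0.006415 I₀.
Ratio = 0.006415 / 0.0548 = 0.1171.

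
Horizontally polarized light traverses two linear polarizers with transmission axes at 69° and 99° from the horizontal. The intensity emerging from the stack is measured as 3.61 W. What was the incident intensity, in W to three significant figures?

I₀ ≈ 37.5 W

I₁ = I₀ cos²(69° − 0°) = I₀ cos²(69°) = 0.1284 I₀.
I₂ = I₁ cos²(99° − 69°) = 0.1284 I₀ · cos²(30°) = 0.09632 I₀.
So 3.61 W = 0.09632 I₀, giving I₀ = 3.61/0.09632 = 37.48 W.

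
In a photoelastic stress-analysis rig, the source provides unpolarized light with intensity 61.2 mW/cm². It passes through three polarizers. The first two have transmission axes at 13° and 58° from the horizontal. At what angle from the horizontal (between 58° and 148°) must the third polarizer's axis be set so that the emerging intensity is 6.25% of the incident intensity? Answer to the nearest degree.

θ ≈ 118°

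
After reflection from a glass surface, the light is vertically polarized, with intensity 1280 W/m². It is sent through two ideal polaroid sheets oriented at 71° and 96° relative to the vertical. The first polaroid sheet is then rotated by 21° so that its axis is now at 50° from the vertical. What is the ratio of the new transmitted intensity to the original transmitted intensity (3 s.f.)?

Before rotation:
I₁ = I₀ cos²(71° − 0°) = I₀ cos²(71°) = 0.106 I₀.
I₂ = I₁ cos²(96° − 71°) = 0.106 I₀ · cos²(25°) = 0.08706 I₀.
After rotation:
I₁ = I₀ cos²(50° − 0°) = I₀ cos²(50°) = 0.4132 I₀.
I₂ = I₁ cos²(96° − 50°) = 0.4132 I₀ · cos²(46°) = 0.1994 I₀.
Ratio = 0.1994 / 0.08706 = 2.29.

I_new/I_old ≈ 2.29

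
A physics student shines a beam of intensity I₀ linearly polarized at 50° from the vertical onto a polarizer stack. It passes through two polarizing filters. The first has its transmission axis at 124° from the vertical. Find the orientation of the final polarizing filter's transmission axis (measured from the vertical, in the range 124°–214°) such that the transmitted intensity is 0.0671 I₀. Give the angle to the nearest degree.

By Malus's law, I₁ = I₀ cos²(124° − 50°) = I₀ cos²(74°) = 0.07598 I₀.
Need I₂/I₀ = 0.0671, so cos²(θ − 124°) = 0.0671 / 0.07598 = 0.8832.
θ − 124° = arccos(√0.8832) = 20.0°, giving θ ≈ 124 + 20.0 = 144.0°.

θ ≈ 144°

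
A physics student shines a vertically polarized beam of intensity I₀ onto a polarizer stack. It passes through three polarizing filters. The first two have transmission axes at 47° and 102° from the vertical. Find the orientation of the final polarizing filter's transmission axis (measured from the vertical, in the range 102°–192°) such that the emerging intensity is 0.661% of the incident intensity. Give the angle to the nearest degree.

θ ≈ 180°

By Malus's law, I₁ = I₀ cos²(47° − 0°) = I₀ cos²(47°) = 0.4651 I₀.
I₂ = I₁ cos²(102° − 47°) = 0.4651 I₀ · cos²(55°) = 0.153 I₀.
Need I₃/I₀ = 0.00661, so cos²(θ − 102°) = 0.00661 / 0.153 = 0.0432.
θ − 102° = arccos(√0.0432) = 78.0°, giving θ ≈ 102 + 78.0 = 180.0°.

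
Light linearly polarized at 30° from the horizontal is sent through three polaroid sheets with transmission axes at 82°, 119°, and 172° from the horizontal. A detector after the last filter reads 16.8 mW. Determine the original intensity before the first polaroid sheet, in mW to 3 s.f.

I₀ ≈ 192 mW

I₁ = I₀ cos²(82° − 30°) = I₀ cos²(52°) = 0.379 I₀.
I₂ = I₁ cos²(119° − 82°) = 0.379 I₀ · cos²(37°) = 0.2418 I₀.
I₃ = I₂ cos²(172° − 119°) = 0.2418 I₀ · cos²(53°) = 0.08756 I₀.
So 16.8 mW = 0.08756 I₀, giving I₀ = 16.8/0.08756 = 191.9 mW.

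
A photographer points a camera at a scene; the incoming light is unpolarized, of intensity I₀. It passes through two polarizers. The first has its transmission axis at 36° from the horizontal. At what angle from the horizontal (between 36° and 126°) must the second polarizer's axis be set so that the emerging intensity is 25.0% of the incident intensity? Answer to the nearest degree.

Unpolarized light through the first polarizer → I₁ = ½ I₀, now polarized at 36°.
Need I₂/I₀ = 0.25, so cos²(θ − 36°) = 0.25 / 0.5 = 0.5.
θ − 36° = arccos(√0.5) = 45.0°, giving θ ≈ 36 + 45.0 = 81.0°.

θ ≈ 81°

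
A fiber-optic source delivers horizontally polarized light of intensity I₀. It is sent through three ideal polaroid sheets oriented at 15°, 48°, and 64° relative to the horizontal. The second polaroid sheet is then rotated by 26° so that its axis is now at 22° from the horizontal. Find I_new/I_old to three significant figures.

I_new/I_old ≈ 0.837

Before rotation:
I₁ = I₀ cos²(15° − 0°) = I₀ cos²(15°) = 0.933 I₀.
I₂ = I₁ cos²(48° − 15°) = 0.933 I₀ · cos²(33°) = 0.6563 I₀.
I₃ = I₂ cos²(64° − 48°) = 0.6563 I₀ · cos²(16°) = 0.6064 I₀.
After rotation:
I₁ = I₀ cos²(15° − 0°) = I₀ cos²(15°) = 0.933 I₀.
I₂ = I₁ cos²(22° − 15°) = 0.933 I₀ · cos²(7°) = 0.9192 I₀.
I₃ = I₂ cos²(64° − 22°) = 0.9192 I₀ · cos²(42°) = 0.5076 I₀.
Ratio = 0.5076 / 0.6064 = 0.8371.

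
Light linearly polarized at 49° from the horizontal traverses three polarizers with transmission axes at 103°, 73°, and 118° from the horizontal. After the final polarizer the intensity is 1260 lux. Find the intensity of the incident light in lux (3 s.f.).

I₀ ≈ 9730 lux

I₁ = I₀ cos²(103° − 49°) = I₀ cos²(54°) = 0.3455 I₀.
I₂ = I₁ cos²(73° − 103°) = 0.3455 I₀ · cos²(30°) = 0.2591 I₀.
I₃ = I₂ cos²(118° − 73°) = 0.2591 I₀ · cos²(45°) = 0.1296 I₀.
So 1260 lux = 0.1296 I₀, giving I₀ = 1260/0.1296 = 9725 lux.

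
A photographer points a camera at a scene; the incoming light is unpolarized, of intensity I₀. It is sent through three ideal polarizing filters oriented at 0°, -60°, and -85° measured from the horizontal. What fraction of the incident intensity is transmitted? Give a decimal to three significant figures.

Unpolarized light through the first polarizer → I₁ = ½ I₀, now polarized at 0°.
I₂ = I₁ cos²(-60° − 0°) = 0.5 I₀ · cos²(60°) = 0.125 I₀.
I₃ = I₂ cos²(-85° + 60°) = 0.125 I₀ · cos²(25°) = 0.1027 I₀.
Transmitted fraction = 0.1027.

≈ 0.103 I₀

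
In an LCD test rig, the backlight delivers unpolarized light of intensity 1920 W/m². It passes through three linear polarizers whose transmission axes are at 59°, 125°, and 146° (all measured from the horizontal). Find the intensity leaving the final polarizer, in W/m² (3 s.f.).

Unpolarized light through the first polarizer → I₁ = 1920 W/m²/2 = 960 W/m², polarized at 59°.
I₂ = I₁ · cos²(66°) = 960 · 0.1654 = 158.8 W/m².
I₃ = I₂ · cos²(21°) = 158.8 · 0.8716 = 138.4 W/m².

I ≈ 138 W/m²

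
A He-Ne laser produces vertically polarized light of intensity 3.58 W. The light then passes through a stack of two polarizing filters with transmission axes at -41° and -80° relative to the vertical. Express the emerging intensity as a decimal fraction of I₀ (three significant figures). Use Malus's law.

By Malus's law, I₁ = 3.58 W · cos²(41°) = 2.039 W.
I₂ = I₁ · cos²(39°) = 2.039 · 0.604 = 1.232 W.
Transmitted fraction = 0.344.

I/I₀ ≈ 0.344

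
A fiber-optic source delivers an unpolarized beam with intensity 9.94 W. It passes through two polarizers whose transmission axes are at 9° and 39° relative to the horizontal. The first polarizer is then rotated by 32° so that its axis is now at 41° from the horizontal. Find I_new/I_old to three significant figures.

Before rotation:
Unpolarized light through the first polarizer → I₁ = ½ I₀, now polarized at 9°.
I₂ = I₁ cos²(39° − 9°) = 0.5 I₀ · cos²(30°) = 0.375 I₀.
After rotation:
Unpolarized light through the first polarizer → I₁ = ½ I₀, now polarized at 41°.
I₂ = I₁ cos²(39° − 41°) = 0.5 I₀ · cos²(2°) = 0.4994 I₀.
Ratio = 0.4994 / 0.375 = 1.332.

I_new/I_old ≈ 1.33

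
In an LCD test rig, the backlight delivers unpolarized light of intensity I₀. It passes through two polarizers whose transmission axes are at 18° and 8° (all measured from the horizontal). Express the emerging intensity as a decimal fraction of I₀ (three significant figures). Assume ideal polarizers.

≈ 0.485 I₀

Unpolarized light through the first polarizer → I₁ = ½ I₀, now polarized at 18°.
I₂ = I₁ cos²(8° − 18°) = 0.5 I₀ · cos²(10°) = 0.4849 I₀.
Transmitted fraction = 0.4849.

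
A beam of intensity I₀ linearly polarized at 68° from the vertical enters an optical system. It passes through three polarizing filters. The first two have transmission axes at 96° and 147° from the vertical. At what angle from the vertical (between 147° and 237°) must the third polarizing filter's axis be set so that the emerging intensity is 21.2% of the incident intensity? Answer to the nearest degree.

By Malus's law, I₁ = I₀ cos²(96° − 68°) = I₀ cos²(28°) = 0.7796 I₀.
I₂ = I₁ cos²(147° − 96°) = 0.7796 I₀ · cos²(51°) = 0.3088 I₀.
Need I₃/I₀ = 0.212, so cos²(θ − 147°) = 0.212 / 0.3088 = 0.6866.
θ − 147° = arccos(√0.6866) = 34.0°, giving θ ≈ 147 + 34.0 = 181.0°.

θ ≈ 181°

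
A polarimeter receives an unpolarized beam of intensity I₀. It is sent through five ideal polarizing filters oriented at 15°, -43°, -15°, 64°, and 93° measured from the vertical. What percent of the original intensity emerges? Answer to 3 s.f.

≈ 0.305%

Unpolarized light through the first polarizer → I₁ = ½ I₀, now polarized at 15°.
I₂ = I₁ cos²(-43° − 15°) = 0.5 I₀ · cos²(58°) = 0.1404 I₀.
I₃ = I₂ cos²(-15° + 43°) = 0.1404 I₀ · cos²(28°) = 0.1095 I₀.
I₄ = I₃ cos²(64° + 15°) = 0.1095 I₀ · cos²(79°) = 0.003985 I₀.
I₅ = I₄ cos²(93° − 64°) = 0.003985 I₀ · cos²(29°) = 0.003049 I₀.
That is 0.3049% of the incident intensity.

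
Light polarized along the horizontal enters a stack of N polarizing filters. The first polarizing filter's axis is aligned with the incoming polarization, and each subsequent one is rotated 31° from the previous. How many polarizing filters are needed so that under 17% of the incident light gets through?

First polarizer is aligned with the polarization: full transmission.
Each further stage multiplies by cos²(31°) = 0.7347.
After N polarizers: T = 0.7347^(N−1). Require T < 0.17 ⇒ N−1 > ln(0.17)/ln(0.7347) = 5.75, so N−1 ≥ 6 and N = 7.
Check: N=7 gives T = 0.1573 < 0.17; N=6 gives T = 0.2141.

N = 7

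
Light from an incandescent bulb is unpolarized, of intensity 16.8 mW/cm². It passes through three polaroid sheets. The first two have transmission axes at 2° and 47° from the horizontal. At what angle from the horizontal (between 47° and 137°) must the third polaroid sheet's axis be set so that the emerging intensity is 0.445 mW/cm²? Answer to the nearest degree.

θ ≈ 118°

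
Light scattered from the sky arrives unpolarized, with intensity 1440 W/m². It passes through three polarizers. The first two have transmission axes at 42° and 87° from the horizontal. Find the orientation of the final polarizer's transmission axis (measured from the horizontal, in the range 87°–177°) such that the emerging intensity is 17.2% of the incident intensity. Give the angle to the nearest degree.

θ ≈ 121°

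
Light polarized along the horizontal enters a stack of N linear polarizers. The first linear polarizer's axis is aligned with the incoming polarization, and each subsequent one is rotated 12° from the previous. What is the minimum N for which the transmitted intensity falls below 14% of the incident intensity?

First polarizer is aligned with the polarization: full transmission.
Each further stage multiplies by cos²(12°) = 0.9568.
After N polarizers: T = 0.9568^(N−1). Require T < 0.14 ⇒ N−1 > ln(0.14)/ln(0.9568) = 44.49, so N−1 ≥ 45 and N = 46.
Check: N=46 gives T = 0.1369 < 0.14; N=45 gives T = 0.1431.

N = 46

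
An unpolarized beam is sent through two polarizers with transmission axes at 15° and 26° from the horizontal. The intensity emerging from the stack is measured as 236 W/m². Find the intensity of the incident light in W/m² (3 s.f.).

Unpolarized light through the first polarizer → I₁ = ½ I₀, now polarized at 15°.
I₂ = I₁ cos²(26° − 15°) = 0.5 I₀ · cos²(11°) = 0.4818 I₀.
So 236 W/m² = 0.4818 I₀, giving I₀ = 236/0.4818 = 489.8 W/m².

I₀ ≈ 490 W/m²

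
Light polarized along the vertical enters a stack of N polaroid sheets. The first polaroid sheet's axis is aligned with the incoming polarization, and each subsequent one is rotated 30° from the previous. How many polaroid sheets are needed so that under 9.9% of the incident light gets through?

N = 10

First polarizer is aligned with the polarization: full transmission.
Each further stage multiplies by cos²(30°) = 0.75.
After N polarizers: T = 0.75^(N−1). Require T < 0.099 ⇒ N−1 > ln(0.099)/ln(0.75) = 8.04, so N−1 ≥ 9 and N = 10.
Check: N=10 gives T = 0.07508 < 0.099; N=9 gives T = 0.1001.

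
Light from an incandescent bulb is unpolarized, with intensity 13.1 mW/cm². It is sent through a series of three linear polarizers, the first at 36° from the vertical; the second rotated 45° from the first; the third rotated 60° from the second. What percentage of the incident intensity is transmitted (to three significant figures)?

Unpolarized light through the first polarizer → I₁ = 13.1 mW/cm²/2 = 6.55 mW/cm², polarized at 36°.
I₂ = I₁ · cos²(45°) = 6.55 · 0.5 = 3.275 mW/cm².
I₃ = I₂ · cos²(60°) = 3.275 · 0.25 = 0.8188 mW/cm².
That is 6.25% of the incident intensity.

≈ 6.25%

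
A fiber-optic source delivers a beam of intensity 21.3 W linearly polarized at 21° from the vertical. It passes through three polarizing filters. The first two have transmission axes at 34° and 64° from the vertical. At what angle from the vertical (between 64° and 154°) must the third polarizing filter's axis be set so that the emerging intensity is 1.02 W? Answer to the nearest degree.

θ ≈ 139°

By Malus's law, I₁ = I₀ cos²(34° − 21°) = I₀ cos²(13°) = 0.9494 I₀.
I₂ = I₁ cos²(64° − 34°) = 0.9494 I₀ · cos²(30°) = 0.712 I₀.
Target fraction: 1.02 / 21.3 W = 0.04789 of I₀.
Need I₃/I₀ = 0.04789, so cos²(θ − 64°) = 0.04789 / 0.712 = 0.06725.
θ − 64° = arccos(√0.06725) = 75.0°, giving θ ≈ 64 + 75.0 = 139.0°.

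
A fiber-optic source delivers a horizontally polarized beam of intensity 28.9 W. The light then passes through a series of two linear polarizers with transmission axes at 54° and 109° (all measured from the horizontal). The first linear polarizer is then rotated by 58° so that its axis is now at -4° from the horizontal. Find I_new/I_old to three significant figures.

I_new/I_old ≈ 1.34

Before rotation:
I₁ = I₀ cos²(54° − 0°) = I₀ cos²(54°) = 0.3455 I₀.
I₂ = I₁ cos²(109° − 54°) = 0.3455 I₀ · cos²(55°) = 0.1137 I₀.
After rotation:
I₁ = I₀ cos²(-4° − 0°) = I₀ cos²(4°) = 0.9951 I₀.
Angle between axes 1 and 2: 67°. I₂ = 0.9951 I₀ · cos²(67°) = 0.1519 I₀.
Ratio = 0.1519 / 0.1137 = 1.337.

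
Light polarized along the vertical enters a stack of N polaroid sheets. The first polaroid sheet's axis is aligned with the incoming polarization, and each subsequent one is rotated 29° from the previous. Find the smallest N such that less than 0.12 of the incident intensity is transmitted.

N = 9

First polarizer is aligned with the polarization: full transmission.
Each further stage multiplies by cos²(29°) = 0.765.
After N polarizers: T = 0.765^(N−1). Require T < 0.12 ⇒ N−1 > ln(0.12)/ln(0.765) = 7.91, so N−1 ≥ 8 and N = 9.
Check: N=9 gives T = 0.1172 < 0.12; N=8 gives T = 0.1533.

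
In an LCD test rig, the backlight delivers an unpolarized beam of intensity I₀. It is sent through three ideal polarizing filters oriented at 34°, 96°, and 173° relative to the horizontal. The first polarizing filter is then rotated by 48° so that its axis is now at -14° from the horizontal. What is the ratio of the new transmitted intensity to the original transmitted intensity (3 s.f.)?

Before rotation:
Unpolarized light through the first polarizer → I₁ = ½ I₀, now polarized at 34°.
I₂ = I₁ cos²(96° − 34°) = 0.5 I₀ · cos²(62°) = 0.1102 I₀.
I₃ = I₂ cos²(173° − 96°) = 0.1102 I₀ · cos²(77°) = 0.005577 I₀.
After rotation:
Unpolarized light through the first polarizer → I₁ = ½ I₀, now polarized at -14°.
Angle between axes 1 and 2: 70°. I₂ = 0.5 I₀ · cos²(70°) = 0.05849 I₀.
I₃ = I₂ cos²(173° − 96°) = 0.05849 I₀ · cos²(77°) = 0.00296 I₀.
Ratio = 0.00296 / 0.005577 = 0.5307.

I_new/I_old ≈ 0.531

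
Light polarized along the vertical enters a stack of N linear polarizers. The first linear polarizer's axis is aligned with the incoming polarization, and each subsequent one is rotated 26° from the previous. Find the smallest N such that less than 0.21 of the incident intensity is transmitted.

First polarizer is aligned with the polarization: full transmission.
Each further stage multiplies by cos²(26°) = 0.8078.
After N polarizers: T = 0.8078^(N−1). Require T < 0.21 ⇒ N−1 > ln(0.21)/ln(0.8078) = 7.31, so N−1 ≥ 8 and N = 9.
Check: N=9 gives T = 0.1814 < 0.21; N=8 gives T = 0.2245.

N = 9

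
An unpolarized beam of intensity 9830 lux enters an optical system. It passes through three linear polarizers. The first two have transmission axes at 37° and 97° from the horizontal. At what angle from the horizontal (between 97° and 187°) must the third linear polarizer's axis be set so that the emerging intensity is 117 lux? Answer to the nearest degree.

θ ≈ 169°

Unpolarized light through the first polarizer → I₁ = ½ I₀, now polarized at 37°.
I₂ = I₁ cos²(97° − 37°) = 0.5 I₀ · cos²(60°) = 0.125 I₀.
Target fraction: 117 / 9830 lux = 0.0119 of I₀.
Need I₃/I₀ = 0.0119, so cos²(θ − 97°) = 0.0119 / 0.125 = 0.09522.
θ − 97° = arccos(√0.09522) = 72.0°, giving θ ≈ 97 + 72.0 = 169.0°.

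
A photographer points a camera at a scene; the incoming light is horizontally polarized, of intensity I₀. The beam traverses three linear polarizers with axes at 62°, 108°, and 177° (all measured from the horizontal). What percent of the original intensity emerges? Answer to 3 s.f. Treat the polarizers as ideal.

By Malus's law, I₁ = I₀ cos²(62° − 0°) = I₀ cos²(62°) = 0.2204 I₀.
I₂ = I₁ cos²(108° − 62°) = 0.2204 I₀ · cos²(46°) = 0.1064 I₀.
I₃ = I₂ cos²(177° − 108°) = 0.1064 I₀ · cos²(69°) = 0.01366 I₀.
That is 1.366% of the incident intensity.

≈ 1.37%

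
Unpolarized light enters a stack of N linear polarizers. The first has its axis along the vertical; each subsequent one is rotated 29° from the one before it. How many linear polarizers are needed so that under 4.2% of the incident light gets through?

First polarizer halves the unpolarized light: factor 1/2.
Each further stage multiplies by cos²(29°) = 0.765.
After N polarizers: T = 0.5·0.765^(N−1). Require T < 0.042 ⇒ N−1 > ln(0.042/0.5)/ln(0.765) = 9.24, so N−1 ≥ 10 and N = 11.
Check: N=11 gives T = 0.0343 < 0.042; N=10 gives T = 0.04485.

N = 11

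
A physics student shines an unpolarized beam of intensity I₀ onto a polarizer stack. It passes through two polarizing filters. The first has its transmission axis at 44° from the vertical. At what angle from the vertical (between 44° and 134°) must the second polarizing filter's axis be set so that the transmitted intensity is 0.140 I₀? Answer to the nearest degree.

θ ≈ 102°

Unpolarized light through the first polarizer → I₁ = ½ I₀, now polarized at 44°.
Need I₂/I₀ = 0.14, so cos²(θ − 44°) = 0.14 / 0.5 = 0.28.
θ − 44° = arccos(√0.28) = 58.1°, giving θ ≈ 44 + 58.1 = 102.1°.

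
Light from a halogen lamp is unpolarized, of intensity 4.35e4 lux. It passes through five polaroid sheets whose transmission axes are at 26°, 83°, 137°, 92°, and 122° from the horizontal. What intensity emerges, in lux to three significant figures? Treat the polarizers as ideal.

I ≈ 836 lux

Unpolarized light through the first polarizer → I₁ = 4.35e4 lux/2 = 2.175e+04 lux, polarized at 26°.
I₂ = I₁ · cos²(57°) = 2.175e+04 · 0.2966 = 6452 lux.
I₃ = I₂ · cos²(54°) = 6452 · 0.3455 = 2229 lux.
I₄ = I₃ · cos²(45°) = 2229 · 0.5 = 1115 lux.
I₅ = I₄ · cos²(30°) = 1115 · 0.75 = 835.9 lux.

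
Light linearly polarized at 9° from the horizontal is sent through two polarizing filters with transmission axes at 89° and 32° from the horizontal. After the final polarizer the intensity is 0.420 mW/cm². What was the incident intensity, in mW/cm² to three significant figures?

I₀ ≈ 47.0 mW/cm²

I₁ = I₀ cos²(89° − 9°) = I₀ cos²(80°) = 0.03015 I₀.
I₂ = I₁ cos²(32° − 89°) = 0.03015 I₀ · cos²(57°) = 0.008945 I₀.
So 0.420 mW/cm² = 0.008945 I₀, giving I₀ = 0.420/0.008945 = 46.96 mW/cm².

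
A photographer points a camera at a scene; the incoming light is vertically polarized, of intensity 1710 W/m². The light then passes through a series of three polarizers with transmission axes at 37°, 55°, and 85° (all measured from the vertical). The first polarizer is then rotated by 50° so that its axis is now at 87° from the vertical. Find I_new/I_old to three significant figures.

I_new/I_old ≈ 0.00341

Before rotation:
I₁ = I₀ cos²(37° − 0°) = I₀ cos²(37°) = 0.6378 I₀.
I₂ = I₁ cos²(55° − 37°) = 0.6378 I₀ · cos²(18°) = 0.5769 I₀.
I₃ = I₂ cos²(85° − 55°) = 0.5769 I₀ · cos²(30°) = 0.4327 I₀.
After rotation:
I₁ = I₀ cos²(87° − 0°) = I₀ cos²(87°) = 0.002739 I₀.
I₂ = I₁ cos²(55° − 87°) = 0.002739 I₀ · cos²(32°) = 0.00197 I₀.
I₃ = I₂ cos²(85° − 55°) = 0.00197 I₀ · cos²(30°) = 0.001477 I₀.
Ratio = 0.001477 / 0.4327 = 0.003415.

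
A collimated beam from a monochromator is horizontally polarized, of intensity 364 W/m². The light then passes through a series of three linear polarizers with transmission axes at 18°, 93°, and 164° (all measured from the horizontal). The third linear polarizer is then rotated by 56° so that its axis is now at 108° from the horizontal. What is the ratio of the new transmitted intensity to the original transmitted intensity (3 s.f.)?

Before rotation:
By Malus's law, I₁ = I₀ cos²(18° − 0°) = I₀ cos²(18°) = 0.9045 I₀.
I₂ = I₁ cos²(93° − 18°) = 0.9045 I₀ · cos²(75°) = 0.06059 I₀.
I₃ = I₂ cos²(164° − 93°) = 0.06059 I₀ · cos²(71°) = 0.006422 I₀.
After rotation:
I₁ = I₀ cos²(18° − 0°) = I₀ cos²(18°) = 0.9045 I₀.
I₂ = I₁ cos²(93° − 18°) = 0.9045 I₀ · cos²(75°) = 0.06059 I₀.
I₃ = I₂ cos²(108° − 93°) = 0.06059 I₀ · cos²(15°) = 0.05653 I₀.
Ratio = 0.05653 / 0.006422 = 8.802.

I_new/I_old ≈ 8.80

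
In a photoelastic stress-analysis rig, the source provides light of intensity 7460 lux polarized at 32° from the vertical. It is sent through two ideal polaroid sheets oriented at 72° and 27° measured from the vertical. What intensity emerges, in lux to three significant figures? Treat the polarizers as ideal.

I ≈ 2190 lux

I₁ = 7460 lux · cos²(40°) = 4378 lux.
I₂ = I₁ · cos²(45°) = 4378 · 0.5 = 2189 lux.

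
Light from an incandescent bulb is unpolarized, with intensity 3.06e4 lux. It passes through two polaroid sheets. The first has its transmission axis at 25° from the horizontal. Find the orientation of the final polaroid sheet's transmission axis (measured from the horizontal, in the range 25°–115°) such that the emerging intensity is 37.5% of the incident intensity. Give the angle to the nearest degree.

Unpolarized light through the first polarizer → I₁ = ½ I₀, now polarized at 25°.
Need I₂/I₀ = 0.375, so cos²(θ − 25°) = 0.375 / 0.5 = 0.75.
θ − 25° = arccos(√0.75) = 30.0°, giving θ ≈ 25 + 30.0 = 55.0°.

θ ≈ 55°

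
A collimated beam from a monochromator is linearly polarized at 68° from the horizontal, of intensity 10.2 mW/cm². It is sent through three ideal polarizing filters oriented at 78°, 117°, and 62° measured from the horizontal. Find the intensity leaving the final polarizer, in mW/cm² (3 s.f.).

I₁ = 10.2 mW/cm² · cos²(10°) = 9.892 mW/cm².
I₂ = I₁ · cos²(39°) = 9.892 · 0.604 = 5.975 mW/cm².
I₃ = I₂ · cos²(55°) = 5.975 · 0.329 = 1.966 mW/cm².

I ≈ 1.97 mW/cm²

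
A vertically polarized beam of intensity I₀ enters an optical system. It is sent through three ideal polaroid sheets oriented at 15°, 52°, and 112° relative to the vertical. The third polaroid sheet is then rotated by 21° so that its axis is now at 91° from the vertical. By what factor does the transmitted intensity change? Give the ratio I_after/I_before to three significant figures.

I_new/I_old ≈ 2.42

Before rotation:
I₁ = I₀ cos²(15° − 0°) = I₀ cos²(15°) = 0.933 I₀.
I₂ = I₁ cos²(52° − 15°) = 0.933 I₀ · cos²(37°) = 0.5951 I₀.
I₃ = I₂ cos²(112° − 52°) = 0.5951 I₀ · cos²(60°) = 0.1488 I₀.
After rotation:
I₁ = I₀ cos²(15° − 0°) = I₀ cos²(15°) = 0.933 I₀.
I₂ = I₁ cos²(52° − 15°) = 0.933 I₀ · cos²(37°) = 0.5951 I₀.
I₃ = I₂ cos²(91° − 52°) = 0.5951 I₀ · cos²(39°) = 0.3594 I₀.
Ratio = 0.3594 / 0.1488 = 2.416.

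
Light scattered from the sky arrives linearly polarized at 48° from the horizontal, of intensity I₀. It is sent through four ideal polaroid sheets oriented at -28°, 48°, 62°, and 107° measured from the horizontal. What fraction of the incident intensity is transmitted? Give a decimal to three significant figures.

≈ 0.00161 I₀

I₁ = I₀ cos²(-28° − 48°) = I₀ cos²(76°) = 0.05853 I₀.
I₂ = I₁ cos²(48° + 28°) = 0.05853 I₀ · cos²(76°) = 0.003425 I₀.
I₃ = I₂ cos²(62° − 48°) = 0.003425 I₀ · cos²(14°) = 0.003225 I₀.
I₄ = I₃ cos²(107° − 62°) = 0.003225 I₀ · cos²(45°) = 0.001612 I₀.
Transmitted fraction = 0.001612.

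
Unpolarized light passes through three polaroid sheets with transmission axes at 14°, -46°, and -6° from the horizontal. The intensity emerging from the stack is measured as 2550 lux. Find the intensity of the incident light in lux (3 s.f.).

Unpolarized light through the first polarizer → I₁ = ½ I₀, now polarized at 14°.
I₂ = I₁ cos²(-46° − 14°) = 0.5 I₀ · cos²(60°) = 0.125 I₀.
I₃ = I₂ cos²(-6° + 46°) = 0.125 I₀ · cos²(40°) = 0.07335 I₀.
So 2550 lux = 0.07335 I₀, giving I₀ = 2550/0.07335 = 3.476e+04 lux.

I₀ ≈ 3.48e4 lux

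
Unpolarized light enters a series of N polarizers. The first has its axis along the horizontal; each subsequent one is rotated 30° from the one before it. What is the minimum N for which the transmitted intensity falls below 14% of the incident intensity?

N = 6

First polarizer halves the unpolarized light: factor 1/2.
Each further stage multiplies by cos²(30°) = 0.75.
After N polarizers: T = 0.5·0.75^(N−1). Require T < 0.14 ⇒ N−1 > ln(0.14/0.5)/ln(0.75) = 4.42, so N−1 ≥ 5 and N = 6.
Check: N=6 gives T = 0.1187 < 0.14; N=5 gives T = 0.1582.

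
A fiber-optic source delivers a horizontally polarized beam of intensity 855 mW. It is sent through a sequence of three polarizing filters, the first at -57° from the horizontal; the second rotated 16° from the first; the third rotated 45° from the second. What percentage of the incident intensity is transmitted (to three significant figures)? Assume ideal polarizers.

By Malus's law, I₁ = 855 mW · cos²(57°) = 253.6 mW.
I₂ = I₁ · cos²(16°) = 253.6 · 0.924 = 234.4 mW.
I₃ = I₂ · cos²(45°) = 234.4 · 0.5 = 117.2 mW.
That is 13.7% of the incident intensity.

≈ 13.7%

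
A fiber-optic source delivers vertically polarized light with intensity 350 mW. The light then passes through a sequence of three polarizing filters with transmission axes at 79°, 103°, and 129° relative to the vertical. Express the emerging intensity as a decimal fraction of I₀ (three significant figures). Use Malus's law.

By Malus's law, I₁ = 350 mW · cos²(79°) = 12.74 mW.
I₂ = I₁ · cos²(24°) = 12.74 · 0.8346 = 10.63 mW.
I₃ = I₂ · cos²(26°) = 10.63 · 0.8078 = 8.591 mW.
Transmitted fraction = 0.02455.

I/I₀ ≈ 0.0245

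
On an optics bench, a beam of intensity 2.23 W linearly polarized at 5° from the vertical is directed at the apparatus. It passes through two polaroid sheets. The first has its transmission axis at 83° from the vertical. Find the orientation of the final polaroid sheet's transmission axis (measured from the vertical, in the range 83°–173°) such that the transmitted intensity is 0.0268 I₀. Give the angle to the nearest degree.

θ ≈ 121°

I₁ = I₀ cos²(83° − 5°) = I₀ cos²(78°) = 0.04323 I₀.
Need I₂/I₀ = 0.0268, so cos²(θ − 83°) = 0.0268 / 0.04323 = 0.62.
θ − 83° = arccos(√0.62) = 38.1°, giving θ ≈ 83 + 38.1 = 121.1°.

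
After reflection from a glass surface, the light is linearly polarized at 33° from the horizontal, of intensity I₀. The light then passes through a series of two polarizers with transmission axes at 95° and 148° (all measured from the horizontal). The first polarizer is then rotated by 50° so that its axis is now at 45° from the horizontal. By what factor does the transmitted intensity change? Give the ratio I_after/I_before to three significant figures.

I_new/I_old ≈ 0.607

Before rotation:
I₁ = I₀ cos²(95° − 33°) = I₀ cos²(62°) = 0.2204 I₀.
I₂ = I₁ cos²(148° − 95°) = 0.2204 I₀ · cos²(53°) = 0.07983 I₀.
After rotation:
I₁ = I₀ cos²(45° − 33°) = I₀ cos²(12°) = 0.9568 I₀.
Angle between axes 1 and 2: 77°. I₂ = 0.9568 I₀ · cos²(77°) = 0.04842 I₀.
Ratio = 0.04842 / 0.07983 = 0.6065.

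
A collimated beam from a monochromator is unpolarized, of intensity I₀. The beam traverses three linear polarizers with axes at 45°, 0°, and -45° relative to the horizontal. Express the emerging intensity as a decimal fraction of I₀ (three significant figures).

≈ 0.125 I₀

Unpolarized light through the first polarizer → I₁ = ½ I₀, now polarized at 45°.
I₂ = I₁ cos²(0° − 45°) = 0.5 I₀ · cos²(45°) = 0.25 I₀.
I₃ = I₂ cos²(-45° − 0°) = 0.25 I₀ · cos²(45°) = 0.125 I₀.
Transmitted fraction = 0.125.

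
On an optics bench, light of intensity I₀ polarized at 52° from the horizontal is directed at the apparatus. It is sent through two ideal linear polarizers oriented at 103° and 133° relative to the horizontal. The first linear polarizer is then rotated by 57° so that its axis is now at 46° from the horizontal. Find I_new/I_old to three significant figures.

Before rotation:
By Malus's law, I₁ = I₀ cos²(103° − 52°) = I₀ cos²(51°) = 0.396 I₀.
I₂ = I₁ cos²(133° − 103°) = 0.396 I₀ · cos²(30°) = 0.297 I₀.
After rotation:
I₁ = I₀ cos²(46° − 52°) = I₀ cos²(6°) = 0.9891 I₀.
I₂ = I₁ cos²(133° − 46°) = 0.9891 I₀ · cos²(87°) = 0.002709 I₀.
Ratio = 0.002709 / 0.297 = 0.009121.

I_new/I_old ≈ 0.00912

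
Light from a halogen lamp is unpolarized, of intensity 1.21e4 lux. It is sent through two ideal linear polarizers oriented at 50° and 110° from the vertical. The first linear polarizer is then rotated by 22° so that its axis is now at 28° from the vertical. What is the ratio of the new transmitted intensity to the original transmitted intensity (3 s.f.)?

I_new/I_old ≈ 0.0775

Before rotation:
Unpolarized light through the first polarizer → I₁ = ½ I₀, now polarized at 50°.
I₂ = I₁ cos²(110° − 50°) = 0.5 I₀ · cos²(60°) = 0.125 I₀.
After rotation:
Unpolarized light through the first polarizer → I₁ = ½ I₀, now polarized at 28°.
I₂ = I₁ cos²(110° − 28°) = 0.5 I₀ · cos²(82°) = 0.009685 I₀.
Ratio = 0.009685 / 0.125 = 0.07748.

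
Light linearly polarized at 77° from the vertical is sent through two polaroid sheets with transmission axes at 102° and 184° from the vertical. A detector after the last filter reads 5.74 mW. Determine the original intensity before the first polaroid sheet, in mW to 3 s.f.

I₀ ≈ 361 mW

By Malus's law, I₁ = I₀ cos²(102° − 77°) = I₀ cos²(25°) = 0.8214 I₀.
I₂ = I₁ cos²(184° − 102°) = 0.8214 I₀ · cos²(82°) = 0.01591 I₀.
So 5.74 mW = 0.01591 I₀, giving I₀ = 5.74/0.01591 = 360.8 mW.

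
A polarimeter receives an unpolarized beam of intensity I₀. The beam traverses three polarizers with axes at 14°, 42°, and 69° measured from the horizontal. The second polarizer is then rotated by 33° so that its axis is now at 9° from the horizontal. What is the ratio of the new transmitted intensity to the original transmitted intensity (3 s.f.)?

I_new/I_old ≈ 0.401

Before rotation:
Unpolarized light through the first polarizer → I₁ = ½ I₀, now polarized at 14°.
I₂ = I₁ cos²(42° − 14°) = 0.5 I₀ · cos²(28°) = 0.3898 I₀.
I₃ = I₂ cos²(69° − 42°) = 0.3898 I₀ · cos²(27°) = 0.3095 I₀.
After rotation:
Unpolarized light through the first polarizer → I₁ = ½ I₀, now polarized at 14°.
I₂ = I₁ cos²(9° − 14°) = 0.5 I₀ · cos²(5°) = 0.4962 I₀.
I₃ = I₂ cos²(69° − 9°) = 0.4962 I₀ · cos²(60°) = 0.1241 I₀.
Ratio = 0.1241 / 0.3095 = 0.4009.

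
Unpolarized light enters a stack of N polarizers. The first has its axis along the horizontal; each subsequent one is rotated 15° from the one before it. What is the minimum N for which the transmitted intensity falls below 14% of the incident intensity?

N = 20

First polarizer halves the unpolarized light: factor 1/2.
Each further stage multiplies by cos²(15°) = 0.933.
After N polarizers: T = 0.5·0.933^(N−1). Require T < 0.14 ⇒ N−1 > ln(0.14/0.5)/ln(0.933) = 18.36, so N−1 ≥ 19 and N = 20.
Check: N=20 gives T = 0.1339 < 0.14; N=19 gives T = 0.1435.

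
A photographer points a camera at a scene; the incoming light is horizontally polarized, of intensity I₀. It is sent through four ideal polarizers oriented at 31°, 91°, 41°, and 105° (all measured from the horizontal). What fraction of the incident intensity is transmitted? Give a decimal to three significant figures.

By Malus's law, I₁ = I₀ cos²(31° − 0°) = I₀ cos²(31°) = 0.7347 I₀.
I₂ = I₁ cos²(91° − 31°) = 0.7347 I₀ · cos²(60°) = 0.1837 I₀.
I₃ = I₂ cos²(41° − 91°) = 0.1837 I₀ · cos²(50°) = 0.07589 I₀.
I₄ = I₃ cos²(105° − 41°) = 0.07589 I₀ · cos²(64°) = 0.01458 I₀.
Transmitted fraction = 0.01458.

≈ 0.0146 I₀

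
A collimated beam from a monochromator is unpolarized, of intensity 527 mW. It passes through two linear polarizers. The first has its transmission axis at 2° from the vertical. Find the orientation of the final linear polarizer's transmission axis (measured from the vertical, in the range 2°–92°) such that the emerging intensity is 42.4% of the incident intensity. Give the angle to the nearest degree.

Unpolarized light through the first polarizer → I₁ = ½ I₀, now polarized at 2°.
Need I₂/I₀ = 0.424, so cos²(θ − 2°) = 0.424 / 0.5 = 0.848.
θ − 2° = arccos(√0.848) = 22.9°, giving θ ≈ 2 + 22.9 = 24.9°.

θ ≈ 25°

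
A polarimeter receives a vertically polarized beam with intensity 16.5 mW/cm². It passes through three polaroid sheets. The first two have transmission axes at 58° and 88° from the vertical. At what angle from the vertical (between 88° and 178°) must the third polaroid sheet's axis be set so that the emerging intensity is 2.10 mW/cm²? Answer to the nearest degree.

I₁ = I₀ cos²(58° − 0°) = I₀ cos²(58°) = 0.2808 I₀.
I₂ = I₁ cos²(88° − 58°) = 0.2808 I₀ · cos²(30°) = 0.2106 I₀.
Target fraction: 2.10 / 16.5 mW/cm² = 0.1273 of I₀.
Need I₃/I₀ = 0.1273, so cos²(θ − 88°) = 0.1273 / 0.2106 = 0.6043.
θ − 88° = arccos(√0.6043) = 39.0°, giving θ ≈ 88 + 39.0 = 127.0°.

θ ≈ 127°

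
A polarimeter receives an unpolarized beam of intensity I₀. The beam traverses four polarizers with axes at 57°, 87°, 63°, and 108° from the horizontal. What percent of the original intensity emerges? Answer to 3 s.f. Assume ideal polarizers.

≈ 15.6%

Unpolarized light through the first polarizer → I₁ = ½ I₀, now polarized at 57°.
I₂ = I₁ cos²(87° − 57°) = 0.5 I₀ · cos²(30°) = 0.375 I₀.
I₃ = I₂ cos²(63° − 87°) = 0.375 I₀ · cos²(24°) = 0.313 I₀.
I₄ = I₃ cos²(108° − 63°) = 0.313 I₀ · cos²(45°) = 0.1565 I₀.
That is 15.65% of the incident intensity.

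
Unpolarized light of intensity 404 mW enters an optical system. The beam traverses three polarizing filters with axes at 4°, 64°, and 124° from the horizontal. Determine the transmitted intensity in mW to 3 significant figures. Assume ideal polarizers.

I ≈ 12.6 mW

Unpolarized light through the first polarizer → I₁ = 404 mW/2 = 202 mW, polarized at 4°.
I₂ = I₁ · cos²(60°) = 202 · 0.25 = 50.5 mW.
I₃ = I₂ · cos²(60°) = 50.5 · 0.25 = 12.63 mW.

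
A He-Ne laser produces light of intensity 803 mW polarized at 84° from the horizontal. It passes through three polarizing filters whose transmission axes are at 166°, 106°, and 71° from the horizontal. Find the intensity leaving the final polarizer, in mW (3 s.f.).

I ≈ 2.61 mW

By Malus's law, I₁ = 803 mW · cos²(82°) = 15.55 mW.
I₂ = I₁ · cos²(60°) = 15.55 · 0.25 = 3.888 mW.
I₃ = I₂ · cos²(35°) = 3.888 · 0.671 = 2.609 mW.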